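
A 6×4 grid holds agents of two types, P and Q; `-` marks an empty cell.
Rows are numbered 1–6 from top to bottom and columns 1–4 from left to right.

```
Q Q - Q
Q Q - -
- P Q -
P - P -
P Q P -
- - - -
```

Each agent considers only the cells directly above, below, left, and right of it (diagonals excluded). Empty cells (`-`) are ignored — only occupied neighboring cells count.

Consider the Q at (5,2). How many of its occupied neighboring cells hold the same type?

0

Occupied neighbors of (5,2): (5,1)=P, (5,3)=P.
Same type (Q): 0 of 2.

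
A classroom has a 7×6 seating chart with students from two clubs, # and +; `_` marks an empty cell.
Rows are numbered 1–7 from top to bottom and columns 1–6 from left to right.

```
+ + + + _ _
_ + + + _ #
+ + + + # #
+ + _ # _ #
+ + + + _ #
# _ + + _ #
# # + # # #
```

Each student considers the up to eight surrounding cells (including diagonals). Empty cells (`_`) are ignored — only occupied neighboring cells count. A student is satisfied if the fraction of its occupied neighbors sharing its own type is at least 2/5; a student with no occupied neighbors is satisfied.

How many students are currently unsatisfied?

(1,1)+ 2/2 ok
(1,2)+ 4/4 ok
(1,3)+ 5/5 ok
(1,4)+ 3/3 ok
(2,2)+ 7/7 ok
(2,3)+ 8/8 ok
(2,4)+ 5/6 ok
(2,6)# 2/2 ok
(3,1)+ 4/4 ok
(3,2)+ 6/6 ok
(3,3)+ 6/7 ok
(3,4)+ 3/5 ok
(3,5)# 4/6 ok
(3,6)# 3/3 ok
(4,1)+ 5/5 ok
(4,2)+ 7/7 ok
(4,4)# 1/5 unhappy
(4,6)# 3/3 ok
(5,1)+ 3/4 ok
(5,2)+ 5/6 ok
(5,3)+ 5/6 ok
(5,4)+ 3/4 ok
(5,6)# 2/2 ok
(6,1)# 2/4 ok
(6,3)+ 5/7 ok
(6,4)+ 4/6 ok
(6,6)# 3/3 ok
(7,1)# 2/2 ok
(7,2)# 2/4 ok
(7,3)+ 2/4 ok
(7,4)# 1/4 unhappy
(7,5)# 3/4 ok
(7,6)# 2/2 ok
Unsatisfied: (4,4), (7,4) — 2 in total.

2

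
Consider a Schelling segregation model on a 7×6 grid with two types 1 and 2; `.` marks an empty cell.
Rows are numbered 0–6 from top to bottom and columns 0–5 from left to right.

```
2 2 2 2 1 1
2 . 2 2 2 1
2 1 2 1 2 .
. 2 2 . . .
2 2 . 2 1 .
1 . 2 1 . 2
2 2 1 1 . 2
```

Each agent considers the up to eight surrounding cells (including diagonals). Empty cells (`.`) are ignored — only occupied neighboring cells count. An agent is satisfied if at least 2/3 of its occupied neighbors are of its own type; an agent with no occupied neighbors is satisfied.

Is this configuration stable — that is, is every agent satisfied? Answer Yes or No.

(0,0)2 2/2 ✓
(0,1)2 4/4 ✓
(0,2)2 4/4 ✓
(0,3)2 4/5 ✓
(0,4)1 2/5 ✗
(0,5)1 2/3 ✓
(1,0)2 3/4 ✓
(1,2)2 5/7 ✓
(1,3)2 6/8 ✓
(1,4)2 3/7 ✗
(1,5)1 2/4 ✗
(2,0)2 2/3 ✓
(2,1)1 0/6 ✗
(2,2)2 4/6 ✓
(2,3)1 0/6 ✗
(2,4)2 2/4 ✗
(3,1)2 5/6 ✓
(3,2)2 4/6 ✓
(4,0)2 2/3 ✓
(4,1)2 4/5 ✓
(4,3)2 2/4 ✗
(4,4)1 1/3 ✗
(5,0)1 0/4 ✗
(5,2)2 3/6 ✗
(5,3)1 3/5 ✗
(5,5)2 1/2 ✗
(6,0)2 1/2 ✗
(6,1)2 2/4 ✗
(6,2)1 2/4 ✗
(6,3)1 2/3 ✓
(6,5)2 1/1 ✓
For instance (0,4) has only 2/5 same-type neighbors, below 2/3.

No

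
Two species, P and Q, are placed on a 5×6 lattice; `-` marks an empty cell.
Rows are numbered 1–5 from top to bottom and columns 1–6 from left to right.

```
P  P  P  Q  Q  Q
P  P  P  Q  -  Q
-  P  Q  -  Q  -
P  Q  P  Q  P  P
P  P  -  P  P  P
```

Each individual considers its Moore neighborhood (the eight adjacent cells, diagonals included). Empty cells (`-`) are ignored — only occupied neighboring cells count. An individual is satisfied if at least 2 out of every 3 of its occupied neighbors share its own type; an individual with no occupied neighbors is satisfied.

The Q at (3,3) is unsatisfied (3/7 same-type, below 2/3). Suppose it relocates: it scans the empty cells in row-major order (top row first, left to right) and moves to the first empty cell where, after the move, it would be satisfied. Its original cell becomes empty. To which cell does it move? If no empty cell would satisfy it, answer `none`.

(2,5)

Vacating (3,3). Empty cells in order:
  (2,5): 6/6 same-type → satisfied — stop here.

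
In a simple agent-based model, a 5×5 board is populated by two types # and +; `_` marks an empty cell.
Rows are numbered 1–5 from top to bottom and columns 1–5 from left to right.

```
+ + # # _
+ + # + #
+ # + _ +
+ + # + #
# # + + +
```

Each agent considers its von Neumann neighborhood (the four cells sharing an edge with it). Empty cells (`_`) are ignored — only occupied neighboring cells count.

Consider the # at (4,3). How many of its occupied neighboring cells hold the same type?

0

Occupied neighbors of (4,3): (3,3)=+, (5,3)=+, (4,2)=+, (4,4)=+.
Same type (#): 0 of 4.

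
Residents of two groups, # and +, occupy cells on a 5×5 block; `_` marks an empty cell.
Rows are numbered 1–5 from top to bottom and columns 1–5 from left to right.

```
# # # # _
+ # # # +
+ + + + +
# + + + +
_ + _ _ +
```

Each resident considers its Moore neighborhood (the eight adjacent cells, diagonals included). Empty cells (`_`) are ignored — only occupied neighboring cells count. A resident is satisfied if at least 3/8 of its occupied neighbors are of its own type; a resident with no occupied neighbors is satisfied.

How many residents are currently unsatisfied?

(1,1)# 2/3 ✓
(1,2)# 4/5 ✓
(1,3)# 5/5 ✓
(1,4)# 3/4 ✓
(2,1)+ 2/5 ✓
(2,2)# 4/8 ✓
(2,3)# 5/8 ✓
(2,4)# 3/7 ✓
(2,5)+ 2/4 ✓
(3,1)+ 3/5 ✓
(3,2)+ 5/8 ✓
(3,3)+ 5/8 ✓
(3,4)+ 6/8 ✓
(3,5)+ 4/5 ✓
(4,1)# 0/4 ✗
(4,2)+ 5/6 ✓
(4,3)+ 6/6 ✓
(4,4)+ 6/6 ✓
(4,5)+ 4/4 ✓
(5,2)+ 2/3 ✓
(5,5)+ 2/2 ✓
Unsatisfied: (4,1) — 1 in total.

1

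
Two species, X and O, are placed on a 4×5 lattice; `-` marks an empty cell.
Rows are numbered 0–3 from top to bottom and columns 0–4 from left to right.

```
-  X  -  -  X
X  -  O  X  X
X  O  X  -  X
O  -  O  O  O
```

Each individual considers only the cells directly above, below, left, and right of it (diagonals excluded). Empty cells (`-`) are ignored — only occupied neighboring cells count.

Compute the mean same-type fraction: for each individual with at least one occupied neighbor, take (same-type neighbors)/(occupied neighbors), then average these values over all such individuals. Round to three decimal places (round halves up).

0.487

Row 0: (0,1)X — no occupied neighbors · (0,4)X 1/1
Row 1: (1,0)X 1/1 · (1,2)O 0/2 · (1,3)X 1/2 · (1,4)X 3/3
Row 2: (2,0)X 1/3 · (2,1)O 0/2 · (2,2)X 0/3 · (2,4)X 1/2
Row 3: (3,0)O 0/1 · (3,2)O 1/2 · (3,3)O 2/2 · (3,4)O 1/2
Sum over 13 individuals: 1/1 + 1/1 + 0/2 + 1/2 + 3/3 + 1/3 + 0/2 + 0/3 + 1/2 + 0/1 + 1/2 + 2/2 + 1/2 = 19/3; mean = 19/3 ÷ 13 = 19/39 = 0.487179… → 0.487.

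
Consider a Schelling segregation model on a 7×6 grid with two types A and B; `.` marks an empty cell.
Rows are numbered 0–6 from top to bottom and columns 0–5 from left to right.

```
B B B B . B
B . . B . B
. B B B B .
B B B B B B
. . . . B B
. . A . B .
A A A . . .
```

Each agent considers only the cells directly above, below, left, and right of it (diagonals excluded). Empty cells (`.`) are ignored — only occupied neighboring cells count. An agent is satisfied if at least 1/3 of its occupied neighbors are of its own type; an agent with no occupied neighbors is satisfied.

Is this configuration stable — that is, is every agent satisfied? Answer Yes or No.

(0,0)B 2/2 ok
(0,1)B 2/2 ok
(0,2)B 2/2 ok
(0,3)B 2/2 ok
(0,5)B 1/1 ok
(1,0)B 1/1 ok
(1,3)B 2/2 ok
(1,5)B 1/1 ok
(2,1)B 2/2 ok
(2,2)B 3/3 ok
(2,3)B 4/4 ok
(2,4)B 2/2 ok
(3,0)B 1/1 ok
(3,1)B 3/3 ok
(3,2)B 3/3 ok
(3,3)B 3/3 ok
(3,4)B 4/4 ok
(3,5)B 2/2 ok
(4,4)B 3/3 ok
(4,5)B 2/2 ok
(5,2)A 1/1 ok
(5,4)B 1/1 ok
(6,0)A 1/1 ok
(6,1)A 2/2 ok
(6,2)A 2/2 ok
All meet the threshold, so the configuration is stable.

Yes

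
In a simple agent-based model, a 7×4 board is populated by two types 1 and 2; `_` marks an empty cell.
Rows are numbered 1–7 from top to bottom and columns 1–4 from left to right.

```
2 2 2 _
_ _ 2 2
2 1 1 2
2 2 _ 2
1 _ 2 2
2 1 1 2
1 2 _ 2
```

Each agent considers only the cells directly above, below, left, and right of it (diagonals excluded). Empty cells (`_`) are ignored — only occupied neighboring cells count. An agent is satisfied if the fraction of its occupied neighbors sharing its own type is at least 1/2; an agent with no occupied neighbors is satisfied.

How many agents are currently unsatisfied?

(1,1)2 1/1 ok
(1,2)2 2/2 ok
(1,3)2 2/2 ok
(2,3)2 2/3 ok
(2,4)2 2/2 ok
(3,1)2 1/2 ok
(3,2)1 1/3 unhappy
(3,3)1 1/3 unhappy
(3,4)2 2/3 ok
(4,1)2 2/3 ok
(4,2)2 1/2 ok
(4,4)2 2/2 ok
(5,1)1 0/2 unhappy
(5,3)2 1/2 ok
(5,4)2 3/3 ok
(6,1)2 0/3 unhappy
(6,2)1 1/3 unhappy
(6,3)1 1/3 unhappy
(6,4)2 2/3 ok
(7,1)1 0/2 unhappy
(7,2)2 0/2 unhappy
(7,4)2 1/1 ok
Unsatisfied: (3,2), (3,3), (5,1), (6,1), (6,2), (6,3), (7,1), (7,2) — 8 in total.

8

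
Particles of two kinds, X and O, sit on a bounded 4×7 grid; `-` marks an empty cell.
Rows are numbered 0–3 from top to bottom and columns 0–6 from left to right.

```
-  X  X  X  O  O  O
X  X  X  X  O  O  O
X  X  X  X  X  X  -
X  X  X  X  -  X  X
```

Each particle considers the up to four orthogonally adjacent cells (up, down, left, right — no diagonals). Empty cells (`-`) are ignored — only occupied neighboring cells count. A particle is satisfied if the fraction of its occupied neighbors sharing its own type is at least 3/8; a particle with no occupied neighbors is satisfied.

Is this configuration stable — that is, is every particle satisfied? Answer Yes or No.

(0,1)X 2/2 satisfied
(0,2)X 3/3 satisfied
(0,3)X 2/3 satisfied
(0,4)O 2/3 satisfied
(0,5)O 3/3 satisfied
(0,6)O 2/2 satisfied
(1,0)X 2/2 satisfied
(1,1)X 4/4 satisfied
(1,2)X 4/4 satisfied
(1,3)X 3/4 satisfied
(1,4)O 2/4 satisfied
(1,5)O 3/4 satisfied
(1,6)O 2/2 satisfied
(2,0)X 3/3 satisfied
(2,1)X 4/4 satisfied
(2,2)X 4/4 satisfied
(2,3)X 4/4 satisfied
(2,4)X 2/3 satisfied
(2,5)X 2/3 satisfied
(3,0)X 2/2 satisfied
(3,1)X 3/3 satisfied
(3,2)X 3/3 satisfied
(3,3)X 2/2 satisfied
(3,5)X 2/2 satisfied
(3,6)X 1/1 satisfied
All meet the threshold, so the configuration is stable.

Yes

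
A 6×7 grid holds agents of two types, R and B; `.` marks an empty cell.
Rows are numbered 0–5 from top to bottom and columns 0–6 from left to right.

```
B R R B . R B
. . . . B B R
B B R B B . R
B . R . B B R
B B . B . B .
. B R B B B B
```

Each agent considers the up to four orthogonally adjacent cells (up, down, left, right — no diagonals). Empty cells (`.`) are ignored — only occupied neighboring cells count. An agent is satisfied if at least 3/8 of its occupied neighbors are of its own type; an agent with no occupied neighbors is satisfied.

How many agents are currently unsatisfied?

(0,0)B 0/1 ✗
(0,1)R 1/2 ✓
(0,2)R 1/2 ✓
(0,3)B 0/1 ✗
(0,5)R 0/2 ✗
(0,6)B 0/2 ✗
(1,4)B 2/2 ✓
(1,5)B 1/3 ✗
(1,6)R 1/3 ✗
(2,0)B 2/2 ✓
(2,1)B 1/2 ✓
(2,2)R 1/3 ✗
(2,3)B 1/2 ✓
(2,4)B 3/3 ✓
(2,6)R 2/2 ✓
(3,0)B 2/2 ✓
(3,2)R 1/1 ✓
(3,4)B 2/2 ✓
(3,5)B 2/3 ✓
(3,6)R 1/2 ✓
(4,0)B 2/2 ✓
(4,1)B 2/2 ✓
(4,3)B 1/1 ✓
(4,5)B 2/2 ✓
(5,1)B 1/2 ✓
(5,2)R 0/2 ✗
(5,3)B 2/3 ✓
(5,4)B 2/2 ✓
(5,5)B 3/3 ✓
(5,6)B 1/1 ✓
Unsatisfied: (0,0), (0,3), (0,5), (0,6), (1,5), (1,6), (2,2), (5,2) — 8 in total.

8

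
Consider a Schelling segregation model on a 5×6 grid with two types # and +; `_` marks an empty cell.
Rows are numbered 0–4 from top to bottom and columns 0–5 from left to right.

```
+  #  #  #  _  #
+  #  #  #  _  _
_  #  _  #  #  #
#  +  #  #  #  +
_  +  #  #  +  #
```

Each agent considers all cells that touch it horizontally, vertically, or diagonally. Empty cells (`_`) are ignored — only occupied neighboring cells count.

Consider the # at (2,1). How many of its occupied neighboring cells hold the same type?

Occupied neighbors of (2,1): (1,0)=+, (1,1)=#, (1,2)=#, (3,0)=#, (3,1)=+, (3,2)=#.
Same type (#): 4 of 6.

4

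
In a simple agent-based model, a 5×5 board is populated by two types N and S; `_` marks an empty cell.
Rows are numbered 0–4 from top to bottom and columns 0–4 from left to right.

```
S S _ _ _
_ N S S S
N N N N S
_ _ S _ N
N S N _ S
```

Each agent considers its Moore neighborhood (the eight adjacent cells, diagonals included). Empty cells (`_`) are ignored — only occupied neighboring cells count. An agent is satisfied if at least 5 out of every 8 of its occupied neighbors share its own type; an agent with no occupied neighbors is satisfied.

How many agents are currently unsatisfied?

(0,0)S 1/2 unhappy
(0,1)S 2/3 ok
(1,1)N 3/6 unhappy
(1,2)S 2/6 unhappy
(1,3)S 3/5 unhappy
(1,4)S 2/3 ok
(2,0)N 2/2 ok
(2,1)N 3/5 unhappy
(2,2)N 3/6 unhappy
(2,3)N 2/7 unhappy
(2,4)S 2/4 unhappy
(3,2)S 1/5 unhappy
(3,4)N 1/3 unhappy
(4,0)N 0/1 unhappy
(4,1)S 1/3 unhappy
(4,2)N 0/2 unhappy
(4,4)S 0/1 unhappy
Unsatisfied: (0,0), (1,1), (1,2), (1,3), (2,1), (2,2), (2,3), (2,4), (3,2), (3,4), (4,0), (4,1), (4,2), (4,4) — 14 in total.

14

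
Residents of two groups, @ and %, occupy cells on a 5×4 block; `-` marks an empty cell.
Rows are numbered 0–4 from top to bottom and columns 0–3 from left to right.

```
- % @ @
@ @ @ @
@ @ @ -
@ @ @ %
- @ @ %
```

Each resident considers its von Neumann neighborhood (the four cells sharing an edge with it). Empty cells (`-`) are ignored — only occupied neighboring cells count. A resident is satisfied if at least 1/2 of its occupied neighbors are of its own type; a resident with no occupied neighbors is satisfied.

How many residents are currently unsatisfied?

1

(0,1)% 0/2 ✗
(0,2)@ 2/3 ✓
(0,3)@ 2/2 ✓
(1,0)@ 2/2 ✓
(1,1)@ 3/4 ✓
(1,2)@ 4/4 ✓
(1,3)@ 2/2 ✓
(2,0)@ 3/3 ✓
(2,1)@ 4/4 ✓
(2,2)@ 3/3 ✓
(3,0)@ 2/2 ✓
(3,1)@ 4/4 ✓
(3,2)@ 3/4 ✓
(3,3)% 1/2 ✓
(4,1)@ 2/2 ✓
(4,2)@ 2/3 ✓
(4,3)% 1/2 ✓
Unsatisfied: (0,1) — 1 in total.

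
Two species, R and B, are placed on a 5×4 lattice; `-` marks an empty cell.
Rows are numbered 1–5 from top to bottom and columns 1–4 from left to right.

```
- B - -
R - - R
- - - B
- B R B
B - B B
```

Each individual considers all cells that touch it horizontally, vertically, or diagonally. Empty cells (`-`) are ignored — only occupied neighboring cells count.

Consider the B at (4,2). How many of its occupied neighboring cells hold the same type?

Occupied neighbors of (4,2): (4,3)=R, (5,1)=B, (5,3)=B.
Same type (B): 2 of 3.

2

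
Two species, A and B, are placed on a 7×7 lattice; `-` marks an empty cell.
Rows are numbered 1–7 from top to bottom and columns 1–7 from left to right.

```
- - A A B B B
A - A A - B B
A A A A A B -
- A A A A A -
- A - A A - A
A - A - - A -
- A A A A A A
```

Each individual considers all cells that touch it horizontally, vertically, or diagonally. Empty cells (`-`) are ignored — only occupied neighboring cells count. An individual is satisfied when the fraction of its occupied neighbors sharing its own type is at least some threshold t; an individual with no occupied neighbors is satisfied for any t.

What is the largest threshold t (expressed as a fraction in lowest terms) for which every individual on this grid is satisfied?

Row 1: (1,3)A 3/3 · (1,4)A 3/4 · (1,5)B 2/4 · (1,6)B 4/4 · (1,7)B 3/3
Row 2: (2,1)A 2/2 · (2,3)A 6/6 · (2,4)A 6/7 · (2,6)B 5/6 · (2,7)B 4/4
Row 3: (3,1)A 3/3 · (3,2)A 6/6 · (3,3)A 7/7 · (3,4)A 7/7 · (3,5)A 5/7 · (3,6)B 2/5
Row 4: (4,2)A 5/5 · (4,3)A 7/7 · (4,4)A 7/7 · (4,5)A 6/7 · (4,6)A 4/5
Row 5: (5,2)A 4/4 · (5,4)A 5/5 · (5,5)A 5/5 · (5,7)A 2/2
Row 6: (6,1)A 2/2 · (6,3)A 5/5 · (6,6)A 5/5
Row 7: (7,2)A 3/3 · (7,3)A 3/3 · (7,4)A 3/3 · (7,5)A 3/3 · (7,6)A 3/3 · (7,7)A 2/2
The smallest same-type fraction is 2/5 at (3,6), which reduces to 2/5. Any threshold above that leaves this individual unsatisfied.

2/5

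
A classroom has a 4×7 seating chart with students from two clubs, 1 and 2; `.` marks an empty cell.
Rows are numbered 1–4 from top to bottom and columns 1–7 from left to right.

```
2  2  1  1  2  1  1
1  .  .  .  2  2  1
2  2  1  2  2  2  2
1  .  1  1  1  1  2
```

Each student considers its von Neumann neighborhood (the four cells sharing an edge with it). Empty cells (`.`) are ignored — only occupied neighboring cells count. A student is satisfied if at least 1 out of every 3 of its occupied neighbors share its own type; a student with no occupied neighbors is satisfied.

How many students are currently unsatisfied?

2

Row 1: (1,1)2 1/2 satisfied · (1,2)2 1/2 satisfied · (1,3)1 1/2 satisfied · (1,4)1 1/2 satisfied · (1,5)2 1/3 satisfied · (1,6)1 1/3 satisfied · (1,7)1 2/2 satisfied
Row 2: (2,1)1 0/2 not · (2,5)2 3/3 satisfied · (2,6)2 2/4 satisfied · (2,7)1 1/3 satisfied
Row 3: (3,1)2 1/3 satisfied · (3,2)2 1/2 satisfied · (3,3)1 1/3 satisfied · (3,4)2 1/3 satisfied · (3,5)2 3/4 satisfied · (3,6)2 3/4 satisfied · (3,7)2 2/3 satisfied
Row 4: (4,1)1 0/1 not · (4,3)1 2/2 satisfied · (4,4)1 2/3 satisfied · (4,5)1 2/3 satisfied · (4,6)1 1/3 satisfied · (4,7)2 1/2 satisfied
Unsatisfied: (2,1), (4,1) — 2 in total.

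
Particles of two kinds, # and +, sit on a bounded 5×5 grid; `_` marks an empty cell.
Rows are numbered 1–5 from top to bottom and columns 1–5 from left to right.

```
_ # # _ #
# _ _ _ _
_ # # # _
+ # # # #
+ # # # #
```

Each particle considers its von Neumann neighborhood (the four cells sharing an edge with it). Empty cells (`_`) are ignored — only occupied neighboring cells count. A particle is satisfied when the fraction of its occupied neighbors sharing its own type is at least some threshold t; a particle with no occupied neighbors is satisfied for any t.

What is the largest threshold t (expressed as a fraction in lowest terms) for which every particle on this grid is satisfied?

1/2

Row 1: (1,2)# 1/1 · (1,3)# 1/1 · (1,5)# — no occupied neighbors
Row 2: (2,1)# — no occupied neighbors
Row 3: (3,2)# 2/2 · (3,3)# 3/3 · (3,4)# 2/2
Row 4: (4,1)+ 1/2 · (4,2)# 3/4 · (4,3)# 4/4 · (4,4)# 4/4 · (4,5)# 2/2
Row 5: (5,1)+ 1/2 · (5,2)# 2/3 · (5,3)# 3/3 · (5,4)# 3/3 · (5,5)# 2/2
The smallest same-type fraction is 1/2 at (4,1), which reduces to 1/2. Any threshold above that leaves this particle unsatisfied.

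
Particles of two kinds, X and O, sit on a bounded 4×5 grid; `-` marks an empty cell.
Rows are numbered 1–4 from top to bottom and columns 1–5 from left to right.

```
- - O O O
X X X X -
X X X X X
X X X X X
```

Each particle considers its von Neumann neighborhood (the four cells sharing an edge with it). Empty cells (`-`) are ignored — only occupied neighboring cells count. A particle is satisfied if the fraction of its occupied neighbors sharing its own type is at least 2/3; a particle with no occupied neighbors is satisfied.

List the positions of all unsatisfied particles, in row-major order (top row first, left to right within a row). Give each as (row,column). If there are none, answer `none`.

(1,3)

Row 1: (1,3)O 1/2 not · (1,4)O 2/3 satisfied · (1,5)O 1/1 satisfied
Row 2: (2,1)X 2/2 satisfied · (2,2)X 3/3 satisfied · (2,3)X 3/4 satisfied · (2,4)X 2/3 satisfied
Row 3: (3,1)X 3/3 satisfied · (3,2)X 4/4 satisfied · (3,3)X 4/4 satisfied · (3,4)X 4/4 satisfied · (3,5)X 2/2 satisfied
Row 4: (4,1)X 2/2 satisfied · (4,2)X 3/3 satisfied · (4,3)X 3/3 satisfied · (4,4)X 3/3 satisfied · (4,5)X 2/2 satisfied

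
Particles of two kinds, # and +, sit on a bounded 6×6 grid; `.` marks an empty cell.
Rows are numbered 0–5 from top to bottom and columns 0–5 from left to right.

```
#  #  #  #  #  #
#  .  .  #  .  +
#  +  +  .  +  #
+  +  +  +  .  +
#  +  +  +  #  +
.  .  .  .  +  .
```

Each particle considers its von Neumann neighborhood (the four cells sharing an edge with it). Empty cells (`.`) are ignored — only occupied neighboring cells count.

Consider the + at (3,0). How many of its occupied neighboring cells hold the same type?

Occupied neighbors of (3,0): (2,0)=#, (4,0)=#, (3,1)=+.
Same type (+): 1 of 3.

1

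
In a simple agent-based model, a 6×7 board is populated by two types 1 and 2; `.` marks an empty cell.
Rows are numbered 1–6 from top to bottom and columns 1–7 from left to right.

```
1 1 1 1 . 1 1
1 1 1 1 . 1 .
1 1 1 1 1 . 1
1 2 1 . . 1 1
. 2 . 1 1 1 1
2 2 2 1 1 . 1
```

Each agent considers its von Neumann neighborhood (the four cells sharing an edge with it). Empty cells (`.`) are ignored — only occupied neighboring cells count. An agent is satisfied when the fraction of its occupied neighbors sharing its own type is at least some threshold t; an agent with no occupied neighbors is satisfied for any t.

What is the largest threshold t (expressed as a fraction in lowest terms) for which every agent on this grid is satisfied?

(1,1)1 2/2
(1,2)1 3/3
(1,3)1 3/3
(1,4)1 2/2
(1,6)1 2/2
(1,7)1 1/1
(2,1)1 3/3
(2,2)1 4/4
(2,3)1 4/4
(2,4)1 3/3
(2,6)1 1/1
(3,1)1 3/3
(3,2)1 3/4
(3,3)1 4/4
(3,4)1 3/3
(3,5)1 1/1
(3,7)1 1/1
(4,1)1 1/2
(4,2)2 1/4
(4,3)1 1/2
(4,6)1 2/2
(4,7)1 3/3
(5,2)2 2/2
(5,4)1 2/2
(5,5)1 3/3
(5,6)1 3/3
(5,7)1 3/3
(6,1)2 1/1
(6,2)2 3/3
(6,3)2 1/2
(6,4)1 2/3
(6,5)1 2/2
(6,7)1 1/1
The smallest same-type fraction is 1/4 at (4,2), which reduces to 1/4. Any threshold above that leaves this agent unsatisfied.

1/4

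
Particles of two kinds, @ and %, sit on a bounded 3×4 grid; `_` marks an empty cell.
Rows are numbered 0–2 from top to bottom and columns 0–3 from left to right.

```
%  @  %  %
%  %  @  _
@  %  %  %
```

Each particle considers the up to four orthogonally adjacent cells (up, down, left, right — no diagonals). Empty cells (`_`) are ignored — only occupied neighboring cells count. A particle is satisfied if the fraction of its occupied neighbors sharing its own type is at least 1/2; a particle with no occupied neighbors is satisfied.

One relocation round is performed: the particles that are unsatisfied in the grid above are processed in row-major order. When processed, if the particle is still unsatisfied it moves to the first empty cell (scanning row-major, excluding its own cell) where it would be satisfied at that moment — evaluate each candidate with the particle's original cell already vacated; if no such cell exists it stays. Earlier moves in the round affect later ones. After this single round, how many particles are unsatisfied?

Initially unsatisfied (in order): (0,1), (0,2), (1,2), (2,0).
  (0,1): no empty cell satisfies it; stays.
  (0,2) → (1,3).
  (1,2) → (0,2).
  (2,0): no empty cell satisfies it; stays.
Resulting grid:
% @ @ %
% % _ %
@ % % %
Unsatisfied now: (0,1), (2,0).

2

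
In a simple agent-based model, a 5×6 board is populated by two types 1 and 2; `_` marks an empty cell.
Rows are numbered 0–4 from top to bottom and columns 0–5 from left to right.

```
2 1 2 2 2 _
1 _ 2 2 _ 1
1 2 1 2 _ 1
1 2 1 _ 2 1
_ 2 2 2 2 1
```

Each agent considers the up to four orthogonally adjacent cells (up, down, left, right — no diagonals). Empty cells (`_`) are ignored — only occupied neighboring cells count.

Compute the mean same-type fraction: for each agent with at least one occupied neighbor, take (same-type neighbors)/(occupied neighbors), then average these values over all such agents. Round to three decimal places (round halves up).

0.622

(0,0)2 0/2
(0,1)1 0/2
(0,2)2 2/3
(0,3)2 3/3
(0,4)2 1/1
(1,0)1 1/2
(1,2)2 2/3
(1,3)2 3/3
(1,5)1 1/1
(2,0)1 2/3
(2,1)2 1/3
(2,2)1 1/4
(2,3)2 1/2
(2,5)1 2/2
(3,0)1 1/2
(3,1)2 2/4
(3,2)1 1/3
(3,4)2 1/2
(3,5)1 2/3
(4,1)2 2/2
(4,2)2 2/3
(4,3)2 2/2
(4,4)2 2/3
(4,5)1 1/2
Sum over 24 agents: 0/2 + 0/2 + 2/3 + 3/3 + 1/1 + 1/2 + 2/3 + 3/3 + 1/1 + 2/3 + 1/3 + 1/4 + 1/2 + 2/2 + 1/2 + 2/4 + 1/3 + 1/2 + 2/3 + 2/2 + 2/3 + 2/2 + 2/3 + 1/2 = 179/12; mean = 179/12 ÷ 24 = 179/288 = 0.621527… → 0.622.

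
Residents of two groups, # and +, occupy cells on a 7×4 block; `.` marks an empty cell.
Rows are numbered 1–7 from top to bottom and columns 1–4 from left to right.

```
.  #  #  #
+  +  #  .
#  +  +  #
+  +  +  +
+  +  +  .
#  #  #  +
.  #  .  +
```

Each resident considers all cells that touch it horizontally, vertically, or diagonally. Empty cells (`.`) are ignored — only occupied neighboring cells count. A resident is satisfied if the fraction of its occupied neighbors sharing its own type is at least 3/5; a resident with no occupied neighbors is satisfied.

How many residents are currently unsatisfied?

Row 1: (1,2)# 2/4 not · (1,3)# 3/4 satisfied · (1,4)# 2/2 satisfied
Row 2: (2,1)+ 2/4 not · (2,2)+ 3/7 not · (2,3)# 4/7 not
Row 3: (3,1)# 0/5 not · (3,2)+ 6/8 satisfied · (3,3)+ 5/7 satisfied · (3,4)# 1/4 not
Row 4: (4,1)+ 4/5 satisfied · (4,2)+ 7/8 satisfied · (4,3)+ 6/7 satisfied · (4,4)+ 3/4 satisfied
Row 5: (5,1)+ 3/5 satisfied · (5,2)+ 5/8 satisfied · (5,3)+ 5/7 satisfied
Row 6: (6,1)# 2/4 not · (6,2)# 3/6 not · (6,3)# 2/6 not · (6,4)+ 2/3 satisfied
Row 7: (7,2)# 3/3 satisfied · (7,4)+ 1/2 not
Unsatisfied: (1,2), (2,1), (2,2), (2,3), (3,1), (3,4), (6,1), (6,2), (6,3), (7,4) — 10 in total.

10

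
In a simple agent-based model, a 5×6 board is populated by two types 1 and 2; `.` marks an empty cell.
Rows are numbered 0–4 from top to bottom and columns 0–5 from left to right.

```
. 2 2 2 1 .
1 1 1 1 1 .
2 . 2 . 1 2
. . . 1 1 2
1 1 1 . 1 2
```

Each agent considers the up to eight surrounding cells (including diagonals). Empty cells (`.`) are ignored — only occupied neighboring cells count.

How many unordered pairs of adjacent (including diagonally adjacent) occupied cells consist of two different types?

24

Scan each occupied cell's neighbors to the right and below (and the two forward diagonals) so each pair is counted once.
From row 0: 10 unlike of 14 pairs (running 10/14).
From row 1: 6 unlike of 12 pairs (running 16/26).
From row 2: 4 unlike of 7 pairs (running 20/33).
From row 3: 3 unlike of 8 pairs (running 23/41).
From row 4: 1 unlike of 3 pairs (running 24/44).
Total adjacent occupied pairs: 44; unlike-type pairs: 24.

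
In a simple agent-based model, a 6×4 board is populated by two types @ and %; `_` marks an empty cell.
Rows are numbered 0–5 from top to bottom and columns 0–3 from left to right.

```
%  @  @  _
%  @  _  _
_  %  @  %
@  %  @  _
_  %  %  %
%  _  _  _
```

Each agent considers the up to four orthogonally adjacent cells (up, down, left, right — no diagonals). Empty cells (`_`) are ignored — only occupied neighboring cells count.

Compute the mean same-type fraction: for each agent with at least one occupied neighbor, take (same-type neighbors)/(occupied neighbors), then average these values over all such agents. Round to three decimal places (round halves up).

Row 0: (0,0)% 1/2 · (0,1)@ 2/3 · (0,2)@ 1/1
Row 1: (1,0)% 1/2 · (1,1)@ 1/3
Row 2: (2,1)% 1/3 · (2,2)@ 1/3 · (2,3)% 0/1
Row 3: (3,0)@ 0/1 · (3,1)% 2/4 · (3,2)@ 1/3
Row 4: (4,1)% 2/2 · (4,2)% 2/3 · (4,3)% 1/1
Row 5: (5,0)% — no occupied neighbors
Sum over 14 agents: 1/2 + 2/3 + 1/1 + 1/2 + 1/3 + 1/3 + 1/3 + 0/1 + 0/1 + 2/4 + 1/3 + 2/2 + 2/3 + 1/1 = 43/6; mean = 43/6 ÷ 14 = 43/84 = 0.511904… → 0.512.

0.512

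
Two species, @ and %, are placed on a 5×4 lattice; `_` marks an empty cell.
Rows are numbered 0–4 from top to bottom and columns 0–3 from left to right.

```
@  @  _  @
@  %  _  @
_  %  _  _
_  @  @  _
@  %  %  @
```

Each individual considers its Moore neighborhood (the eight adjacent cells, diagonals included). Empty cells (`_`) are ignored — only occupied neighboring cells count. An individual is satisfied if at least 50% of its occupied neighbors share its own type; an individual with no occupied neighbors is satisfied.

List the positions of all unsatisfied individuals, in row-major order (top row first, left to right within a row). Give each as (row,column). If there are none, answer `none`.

(1,1), (2,1), (3,1), (3,2), (4,1), (4,2)

Row 0: (0,0)@ 2/3 ✓ · (0,1)@ 2/3 ✓ · (0,3)@ 1/1 ✓
Row 1: (1,0)@ 2/4 ✓ · (1,1)% 1/4 ✗ · (1,3)@ 1/1 ✓
Row 2: (2,1)% 1/4 ✗
Row 3: (3,1)@ 2/5 ✗ · (3,2)@ 2/5 ✗
Row 4: (4,0)@ 1/2 ✓ · (4,1)% 1/4 ✗ · (4,2)% 1/4 ✗ · (4,3)@ 1/2 ✓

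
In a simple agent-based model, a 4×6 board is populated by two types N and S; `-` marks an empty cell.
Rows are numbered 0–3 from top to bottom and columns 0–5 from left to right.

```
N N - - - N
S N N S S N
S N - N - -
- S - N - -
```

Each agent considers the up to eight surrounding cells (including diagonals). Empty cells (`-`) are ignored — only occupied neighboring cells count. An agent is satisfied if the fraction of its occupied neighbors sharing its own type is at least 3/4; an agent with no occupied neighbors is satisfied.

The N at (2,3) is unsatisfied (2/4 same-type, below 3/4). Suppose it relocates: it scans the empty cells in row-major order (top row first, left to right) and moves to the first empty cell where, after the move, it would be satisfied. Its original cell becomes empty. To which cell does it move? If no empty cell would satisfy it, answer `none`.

(0,2)

Vacating (2,3). Empty cells in order:
  (0,2): 3/4 same-type → satisfied — stop here.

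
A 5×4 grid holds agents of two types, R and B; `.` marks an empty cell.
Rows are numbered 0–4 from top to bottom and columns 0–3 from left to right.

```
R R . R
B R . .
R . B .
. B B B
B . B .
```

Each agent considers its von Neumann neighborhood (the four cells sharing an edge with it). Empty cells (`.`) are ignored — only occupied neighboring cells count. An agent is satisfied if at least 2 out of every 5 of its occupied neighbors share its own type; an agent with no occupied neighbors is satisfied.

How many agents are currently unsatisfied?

(0,0)R 1/2 ✓
(0,1)R 2/2 ✓
(0,3)R 0/0 ✓
(1,0)B 0/3 ✗
(1,1)R 1/2 ✓
(2,0)R 0/1 ✗
(2,2)B 1/1 ✓
(3,1)B 1/1 ✓
(3,2)B 4/4 ✓
(3,3)B 1/1 ✓
(4,0)B 0/0 ✓
(4,2)B 1/1 ✓
Unsatisfied: (1,0), (2,0) — 2 in total.

2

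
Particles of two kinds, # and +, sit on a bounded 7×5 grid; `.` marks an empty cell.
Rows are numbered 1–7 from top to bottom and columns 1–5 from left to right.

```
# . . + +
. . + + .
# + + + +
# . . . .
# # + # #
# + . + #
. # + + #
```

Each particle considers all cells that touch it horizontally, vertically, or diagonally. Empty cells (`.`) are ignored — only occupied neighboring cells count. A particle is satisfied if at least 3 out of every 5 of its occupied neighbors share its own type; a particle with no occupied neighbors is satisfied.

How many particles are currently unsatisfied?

9

Row 1: (1,1)# 0/0 satisfied · (1,4)+ 3/3 satisfied · (1,5)+ 2/2 satisfied
Row 2: (2,3)+ 5/5 satisfied · (2,4)+ 6/6 satisfied
Row 3: (3,1)# 1/2 not · (3,2)+ 2/4 not · (3,3)+ 4/4 satisfied · (3,4)+ 4/4 satisfied · (3,5)+ 2/2 satisfied
Row 4: (4,1)# 3/4 satisfied
Row 5: (5,1)# 3/4 satisfied · (5,2)# 3/5 satisfied · (5,3)+ 2/4 not · (5,4)# 2/4 not · (5,5)# 2/3 satisfied
Row 6: (6,1)# 3/4 satisfied · (6,2)+ 2/6 not · (6,4)+ 3/7 not · (6,5)# 3/5 satisfied
Row 7: (7,2)# 1/3 not · (7,3)+ 3/4 satisfied · (7,4)+ 2/4 not · (7,5)# 1/3 not
Unsatisfied: (3,1), (3,2), (5,3), (5,4), (6,2), (6,4), (7,2), (7,4), (7,5) — 9 in total.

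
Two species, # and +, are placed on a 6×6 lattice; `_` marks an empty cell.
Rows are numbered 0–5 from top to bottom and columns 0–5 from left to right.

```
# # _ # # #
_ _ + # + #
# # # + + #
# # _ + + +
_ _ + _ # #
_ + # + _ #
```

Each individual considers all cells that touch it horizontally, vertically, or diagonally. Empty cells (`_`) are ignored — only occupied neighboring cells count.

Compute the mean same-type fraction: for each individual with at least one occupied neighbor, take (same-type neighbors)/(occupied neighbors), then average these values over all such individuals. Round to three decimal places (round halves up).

0.572

Row 0: (0,0)# 1/1 · (0,1)# 1/2 · (0,3)# 2/4 · (0,4)# 4/5 · (0,5)# 2/3
Row 1: (1,2)+ 1/6 · (1,3)# 3/7 · (1,4)+ 2/8 · (1,5)# 3/5
Row 2: (2,0)# 3/3 · (2,1)# 4/5 · (2,2)# 3/6 · (2,3)+ 5/7 · (2,4)+ 5/8 · (2,5)# 1/5
Row 3: (3,0)# 3/3 · (3,1)# 4/5 · (3,3)+ 4/6 · (3,4)+ 4/7 · (3,5)+ 2/5
Row 4: (4,2)+ 3/5 · (4,4)# 2/6 · (4,5)# 2/4
Row 5: (5,1)+ 1/2 · (5,2)# 0/3 · (5,3)+ 1/3 · (5,5)# 2/2
Sum over 27 individuals: 1/1 + 1/2 + 2/4 + 4/5 + 2/3 + 1/6 + 3/7 + 2/8 + 3/5 + 3/3 + 4/5 + 3/6 + 5/7 + 5/8 + 1/5 + 3/3 + 4/5 + 4/6 + 4/7 + 2/5 + 3/5 + 2/6 + 2/4 + 1/2 + 0/3 + 1/3 + 2/2 = 12983/840; mean = 12983/840 ÷ 27 = 12983/22680 = 0.572442… → 0.572.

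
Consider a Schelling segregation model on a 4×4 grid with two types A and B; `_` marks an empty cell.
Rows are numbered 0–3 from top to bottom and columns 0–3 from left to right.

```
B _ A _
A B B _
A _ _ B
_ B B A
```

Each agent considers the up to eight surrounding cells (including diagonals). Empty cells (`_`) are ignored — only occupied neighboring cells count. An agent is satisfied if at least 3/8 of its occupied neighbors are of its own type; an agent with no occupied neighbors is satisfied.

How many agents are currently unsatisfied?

4

Row 0: (0,0)B 1/2 ✓ · (0,2)A 0/2 ✗
Row 1: (1,0)A 1/3 ✗ · (1,1)B 2/5 ✓ · (1,2)B 2/3 ✓
Row 2: (2,0)A 1/3 ✗ · (2,3)B 2/3 ✓
Row 3: (3,1)B 1/2 ✓ · (3,2)B 2/3 ✓ · (3,3)A 0/2 ✗
Unsatisfied: (0,2), (1,0), (2,0), (3,3) — 4 in total.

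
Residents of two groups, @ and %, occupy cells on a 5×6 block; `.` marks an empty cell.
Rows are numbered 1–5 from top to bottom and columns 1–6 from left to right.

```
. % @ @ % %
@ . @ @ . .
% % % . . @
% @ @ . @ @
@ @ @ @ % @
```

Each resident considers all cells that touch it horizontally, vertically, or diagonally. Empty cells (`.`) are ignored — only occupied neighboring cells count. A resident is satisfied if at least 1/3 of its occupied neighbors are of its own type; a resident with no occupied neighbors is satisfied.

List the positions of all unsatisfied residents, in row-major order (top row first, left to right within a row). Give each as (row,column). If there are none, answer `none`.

(1,2), (2,1), (3,3), (5,5)

(1,2)% 0/3 not
(1,3)@ 3/4 satisfied
(1,4)@ 3/4 satisfied
(1,5)% 1/3 satisfied
(1,6)% 1/1 satisfied
(2,1)@ 0/3 not
(2,3)@ 3/6 satisfied
(2,4)@ 3/5 satisfied
(3,1)% 2/4 satisfied
(3,2)% 3/7 satisfied
(3,3)% 1/5 not
(3,6)@ 2/2 satisfied
(4,1)% 2/5 satisfied
(4,2)@ 4/8 satisfied
(4,3)@ 4/6 satisfied
(4,5)@ 4/5 satisfied
(4,6)@ 3/4 satisfied
(5,1)@ 2/3 satisfied
(5,2)@ 4/5 satisfied
(5,3)@ 4/4 satisfied
(5,4)@ 3/4 satisfied
(5,5)% 0/4 not
(5,6)@ 2/3 satisfied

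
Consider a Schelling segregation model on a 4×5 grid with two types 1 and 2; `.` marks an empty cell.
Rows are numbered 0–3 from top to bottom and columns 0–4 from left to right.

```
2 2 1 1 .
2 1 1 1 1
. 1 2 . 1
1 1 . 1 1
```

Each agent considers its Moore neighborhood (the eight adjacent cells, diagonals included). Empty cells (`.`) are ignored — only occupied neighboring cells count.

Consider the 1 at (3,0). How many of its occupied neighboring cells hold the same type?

2

Occupied neighbors of (3,0): (2,1)=1, (3,1)=1.
Same type (1): 2 of 2.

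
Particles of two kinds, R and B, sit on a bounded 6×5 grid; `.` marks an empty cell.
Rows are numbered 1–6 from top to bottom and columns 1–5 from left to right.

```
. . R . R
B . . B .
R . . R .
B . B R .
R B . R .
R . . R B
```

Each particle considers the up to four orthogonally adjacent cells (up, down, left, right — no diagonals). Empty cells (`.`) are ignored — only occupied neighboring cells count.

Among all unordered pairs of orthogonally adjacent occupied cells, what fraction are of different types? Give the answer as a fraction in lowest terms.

Scan each occupied cell's neighbors to the right and below so each pair is counted once.
From row 2: 2 unlike of 2 pairs (running 2/2).
From row 3: 1 unlike of 2 pairs (running 3/4).
From row 4: 2 unlike of 3 pairs (running 5/7).
From row 5: 1 unlike of 3 pairs (running 6/10).
From row 6: 1 unlike of 1 pairs (running 7/11).
Total adjacent occupied pairs: 11; unlike-type pairs: 7.
7/11 is already in lowest terms.

7/11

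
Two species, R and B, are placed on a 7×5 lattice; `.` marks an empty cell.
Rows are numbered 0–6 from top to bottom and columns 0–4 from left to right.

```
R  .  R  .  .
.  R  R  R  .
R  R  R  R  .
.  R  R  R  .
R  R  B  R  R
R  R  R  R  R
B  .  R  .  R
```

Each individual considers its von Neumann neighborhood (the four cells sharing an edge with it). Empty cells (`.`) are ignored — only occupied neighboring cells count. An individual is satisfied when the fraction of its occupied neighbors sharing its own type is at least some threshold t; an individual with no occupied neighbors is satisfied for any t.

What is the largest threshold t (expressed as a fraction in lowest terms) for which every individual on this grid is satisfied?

(0,0)R — no occupied neighbors
(0,2)R 1/1
(1,1)R 2/2
(1,2)R 4/4
(1,3)R 2/2
(2,0)R 1/1
(2,1)R 4/4
(2,2)R 4/4
(2,3)R 3/3
(3,1)R 3/3
(3,2)R 3/4
(3,3)R 3/3
(4,0)R 2/2
(4,1)R 3/4
(4,2)B 0/4
(4,3)R 3/4
(4,4)R 2/2
(5,0)R 2/3
(5,1)R 3/3
(5,2)R 3/4
(5,3)R 3/3
(5,4)R 3/3
(6,0)B 0/1
(6,2)R 1/1
(6,4)R 1/1
The smallest same-type fraction is 0/4 at (4,2), which reduces to 0/1. Any threshold above that leaves this individual unsatisfied.

0/1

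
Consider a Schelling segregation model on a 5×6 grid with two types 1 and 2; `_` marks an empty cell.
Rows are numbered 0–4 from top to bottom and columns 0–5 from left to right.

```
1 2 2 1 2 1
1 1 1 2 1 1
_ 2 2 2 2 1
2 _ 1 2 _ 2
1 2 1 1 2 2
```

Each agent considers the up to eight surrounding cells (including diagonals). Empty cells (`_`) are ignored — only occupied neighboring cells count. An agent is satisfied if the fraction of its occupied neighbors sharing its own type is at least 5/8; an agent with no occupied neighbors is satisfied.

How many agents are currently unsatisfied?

20

Row 0: (0,0)1 2/3 satisfied · (0,1)2 1/5 not · (0,2)2 2/5 not · (0,3)1 2/5 not · (0,4)2 1/5 not · (0,5)1 2/3 satisfied
Row 1: (1,0)1 2/4 not · (1,1)1 3/7 not · (1,2)1 2/8 not · (1,3)2 5/8 satisfied · (1,4)1 4/8 not · (1,5)1 3/5 not
Row 2: (2,1)2 2/6 not · (2,2)2 4/7 not · (2,3)2 4/7 not · (2,4)2 4/7 not · (2,5)1 2/4 not
Row 3: (3,0)2 2/3 satisfied · (3,2)1 2/7 not · (3,3)2 4/7 not · (3,5)2 3/4 satisfied
Row 4: (4,0)1 0/2 not · (4,1)2 1/4 not · (4,2)1 2/4 not · (4,3)1 2/4 not · (4,4)2 3/4 satisfied · (4,5)2 2/2 satisfied
Unsatisfied: (0,1), (0,2), (0,3), (0,4), (1,0), (1,1), (1,2), (1,4), (1,5), (2,1), (2,2), (2,3), (2,4), (2,5), (3,2), (3,3), (4,0), (4,1), (4,2), (4,3) — 20 in total.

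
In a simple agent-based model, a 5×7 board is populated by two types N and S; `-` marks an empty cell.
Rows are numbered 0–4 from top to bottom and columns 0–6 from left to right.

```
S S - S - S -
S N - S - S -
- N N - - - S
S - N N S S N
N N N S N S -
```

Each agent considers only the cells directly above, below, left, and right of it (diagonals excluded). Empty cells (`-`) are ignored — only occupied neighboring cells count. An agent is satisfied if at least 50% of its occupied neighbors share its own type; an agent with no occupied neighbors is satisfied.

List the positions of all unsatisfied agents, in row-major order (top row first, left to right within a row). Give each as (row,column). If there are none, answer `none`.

(0,0)S 2/2 satisfied
(0,1)S 1/2 satisfied
(0,3)S 1/1 satisfied
(0,5)S 1/1 satisfied
(1,0)S 1/2 satisfied
(1,1)N 1/3 not
(1,3)S 1/1 satisfied
(1,5)S 1/1 satisfied
(2,1)N 2/2 satisfied
(2,2)N 2/2 satisfied
(2,6)S 0/1 not
(3,0)S 0/1 not
(3,2)N 3/3 satisfied
(3,3)N 1/3 not
(3,4)S 1/3 not
(3,5)S 2/3 satisfied
(3,6)N 0/2 not
(4,0)N 1/2 satisfied
(4,1)N 2/2 satisfied
(4,2)N 2/3 satisfied
(4,3)S 0/3 not
(4,4)N 0/3 not
(4,5)S 1/2 satisfied

(1,1), (2,6), (3,0), (3,3), (3,4), (3,6), (4,3), (4,4)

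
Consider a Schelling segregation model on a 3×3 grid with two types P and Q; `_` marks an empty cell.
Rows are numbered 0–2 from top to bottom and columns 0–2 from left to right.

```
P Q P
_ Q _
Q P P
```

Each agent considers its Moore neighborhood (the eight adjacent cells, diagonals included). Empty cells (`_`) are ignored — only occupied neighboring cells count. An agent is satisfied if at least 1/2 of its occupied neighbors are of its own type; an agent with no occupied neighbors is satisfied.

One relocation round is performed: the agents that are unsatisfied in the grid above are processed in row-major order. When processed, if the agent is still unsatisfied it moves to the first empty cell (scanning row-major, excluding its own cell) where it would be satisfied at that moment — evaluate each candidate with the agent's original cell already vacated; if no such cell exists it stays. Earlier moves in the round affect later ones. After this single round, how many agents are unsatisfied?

Initially unsatisfied (in order): (0,0), (0,1), (0,2), (1,1), (2,1).
  (0,0) → (1,2).
  (0,1) → (0,0).
  (0,2): now satisfied by earlier moves; stays.
  (1,1) → (1,0).
  (2,1): now satisfied by earlier moves; stays.
Resulting grid:
Q _ P
Q _ P
Q P P
All satisfied now.

0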